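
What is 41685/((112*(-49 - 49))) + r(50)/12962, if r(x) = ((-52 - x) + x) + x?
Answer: -38595923/10162208 ≈ -3.7980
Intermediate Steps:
r(x) = -52 + x
41685/((112*(-49 - 49))) + r(50)/12962 = 41685/((112*(-49 - 49))) + (-52 + 50)/12962 = 41685/((112*(-98))) - 2*1/12962 = 41685/(-10976) - 1/6481 = 41685*(-1/10976) - 1/6481 = -5955/1568 - 1/6481 = -38595923/10162208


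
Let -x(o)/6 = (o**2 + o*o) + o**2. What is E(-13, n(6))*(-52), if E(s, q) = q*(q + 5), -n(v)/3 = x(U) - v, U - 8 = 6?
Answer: -5847681528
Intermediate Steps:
U = 14 (U = 8 + 6 = 14)
x(o) = -18*o**2 (x(o) = -6*((o**2 + o*o) + o**2) = -6*((o**2 + o**2) + o**2) = -6*(2*o**2 + o**2) = -18*o**2)
n(v) = 10584 + 3*v (n(v) = -3*(-18*14**2 - v) = -3*(-18*196 - v) = -3*(-3528 - v) = 10584 + 3*v)
E(s, q) = q*(5 + q)
E(-13, n(6))*(-52) = ((10584 + 3*6)*(5 + (10584 + 3*6)))*(-52) = ((10584 + 18)*(5 + (10584 + 18)))*(-52) = (10602*(5 + 10602))*(-52) = (10602*10607)*(-52) = 112455414*(-52) = -5847681528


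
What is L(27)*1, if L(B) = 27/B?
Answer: 1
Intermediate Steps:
L(27)*1 = (27/27)*1 = (27*(1/27))*1 = 1*1 = 1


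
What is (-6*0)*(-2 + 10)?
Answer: 0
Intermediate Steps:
(-6*0)*(-2 + 10) = 0*8 = 0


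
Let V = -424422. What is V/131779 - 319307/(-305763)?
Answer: -87694586833/40293142377 ≈ -2.1764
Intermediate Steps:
V/131779 - 319307/(-305763) = -424422/131779 - 319307/(-305763) = -424422*1/131779 - 319307*(-1/305763) = -424422/131779 + 319307/305763 = -87694586833/40293142377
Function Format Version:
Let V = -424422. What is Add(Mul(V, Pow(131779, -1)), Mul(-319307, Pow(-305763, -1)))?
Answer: Rational(-87694586833, 40293142377) ≈ -2.1764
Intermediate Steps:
Add(Mul(V, Pow(131779, -1)), Mul(-319307, Pow(-305763, -1))) = Add(Mul(-424422, Pow(131779, -1)), Mul(-319307, Pow(-305763, -1))) = Add(Mul(-424422, Rational(1, 131779)), Mul(-319307, Rational(-1, 305763))) = Add(Rational(-424422, 131779), Rational(319307, 305763)) = Rational(-87694586833, 40293142377)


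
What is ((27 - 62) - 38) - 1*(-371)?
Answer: 298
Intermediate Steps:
((27 - 62) - 38) - 1*(-371) = (-35 - 38) + 371 = -73 + 371 = 298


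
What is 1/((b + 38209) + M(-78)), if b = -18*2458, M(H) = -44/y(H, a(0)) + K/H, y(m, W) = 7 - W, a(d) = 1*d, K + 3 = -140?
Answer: -42/253657 ≈ -0.00016558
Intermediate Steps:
K = -143 (K = -3 - 140 = -143)
a(d) = d
M(H) = -44/7 - 143/H (M(H) = -44/(7 - 1*0) - 143/H = -44/(7 + 0) - 143/H = -44/7 - 143/H)
b = -44244
1/((b + 38209) + M(-78)) = 1/((-44244 + 38209) + (-44/7 - 143/(-78))) = 1/(-6035 + (-44/7 - 143*(-1/78))) = 1/(-6035 + (-44/7 + 11/6)) = 1/(-6035 - 187/42) = 1/(-253657/42) = -42/253657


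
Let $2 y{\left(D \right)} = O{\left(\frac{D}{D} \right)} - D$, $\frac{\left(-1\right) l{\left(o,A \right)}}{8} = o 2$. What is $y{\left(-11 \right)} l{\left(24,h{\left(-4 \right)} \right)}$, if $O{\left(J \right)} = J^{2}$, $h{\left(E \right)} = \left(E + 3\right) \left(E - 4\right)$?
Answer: $-2304$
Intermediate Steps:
$h{\left(E \right)} = \left(-4 + E\right) \left(3 + E\right)$ ($h{\left(E \right)} = \left(3 + E\right) \left(-4 + E\right) = \left(-4 + E\right) \left(3 + E\right)$)
$l{\left(o,A \right)} = - 16 o$ ($l{\left(o,A \right)} = - 8 o 2 = - 8 \cdot 2 o = - 16 o$)
$y{\left(D \right)} = \frac{1}{2} - \frac{D}{2}$ ($y{\left(D \right)} = \frac{\left(\frac{D}{D}\right)^{2} - D}{2} = \frac{1^{2} - D}{2} = \frac{1 - D}{2} = \frac{1}{2} - \frac{D}{2}$)
$y{\left(-11 \right)} l{\left(24,h{\left(-4 \right)} \right)} = \left(\frac{1}{2} - - \frac{11}{2}\right) \left(\left(-16\right) 24\right) = \left(\frac{1}{2} + \frac{11}{2}\right) \left(-384\right) = 6 \left(-384\right) = -2304$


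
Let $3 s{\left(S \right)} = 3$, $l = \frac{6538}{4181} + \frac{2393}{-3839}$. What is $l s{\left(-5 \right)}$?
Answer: $\frac{15094249}{16050859} \approx 0.9404$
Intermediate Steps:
$l = \frac{15094249}{16050859}$ ($l = 6538 \cdot \frac{1}{4181} + 2393 \left(- \frac{1}{3839}\right) = \frac{6538}{4181} - \frac{2393}{3839} = \frac{15094249}{16050859} \approx 0.9404$)
$s{\left(S \right)} = 1$ ($s{\left(S \right)} = \frac{1}{3} \cdot 3 = 1$)
$l s{\left(-5 \right)} = \frac{15094249}{16050859} \cdot 1 = \frac{15094249}{16050859}$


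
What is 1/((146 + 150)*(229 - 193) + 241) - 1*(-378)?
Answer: 4119067/10897 ≈ 378.00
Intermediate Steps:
1/((146 + 150)*(229 - 193) + 241) - 1*(-378) = 1/(296*36 + 241) + 378 = 1/(10656 + 241) + 378 = 1/10897 + 378 = 4119067/10897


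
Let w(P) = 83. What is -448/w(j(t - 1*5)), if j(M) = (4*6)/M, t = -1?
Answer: -448/83 ≈ -5.3976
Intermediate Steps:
j(M) = 24/M
-448/w(j(t - 1*5)) = -448/83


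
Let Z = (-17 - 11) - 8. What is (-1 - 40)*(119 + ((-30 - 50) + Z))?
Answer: -123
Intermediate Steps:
Z = -36 (Z = -28 - 8 = -36)
(-1 - 40)*(119 + ((-30 - 50) + Z)) = (-1 - 40)*(119 + ((-30 - 50) - 36)) = -41*(119 + (-80 - 36)) = -41*(119 - 116) = -41*3 = -123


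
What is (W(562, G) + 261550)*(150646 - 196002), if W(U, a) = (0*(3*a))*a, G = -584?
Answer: -11862861800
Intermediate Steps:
W(U, a) = 0 (W(U, a) = 0*a = 0)
(W(562, G) + 261550)*(150646 - 196002) = (0 + 261550)*(150646 - 196002) = 261550*(-45356) = -11862861800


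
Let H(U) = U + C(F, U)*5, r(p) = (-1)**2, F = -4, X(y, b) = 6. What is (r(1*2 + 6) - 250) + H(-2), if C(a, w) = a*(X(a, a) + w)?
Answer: -331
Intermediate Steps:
C(a, w) = a*(6 + w)
r(p) = 1
H(U) = -120 - 19*U (H(U) = U - 4*(6 + U)*5 = U + (-24 - 4*U)*5 = U + (-120 - 20*U) = -120 - 19*U)
(r(1*2 + 6) - 250) + H(-2) = (1 - 250) + (-120 - 19*(-2)) = -249 + (-120 + 38) = -249 - 82 = -331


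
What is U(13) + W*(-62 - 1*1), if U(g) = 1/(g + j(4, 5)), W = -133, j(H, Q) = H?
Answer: 142444/17 ≈ 8379.1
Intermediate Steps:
U(g) = 1/(4 + g) (U(g) = 1/(g + 4) = 1/(4 + g))
U(13) + W*(-62 - 1*1) = 1/(4 + 13) - 133*(-62 - 1*1) = 1/17 - 133*(-62 - 1) = 1/17 - 133*(-63) = 1/17 + 8379 = 142444/17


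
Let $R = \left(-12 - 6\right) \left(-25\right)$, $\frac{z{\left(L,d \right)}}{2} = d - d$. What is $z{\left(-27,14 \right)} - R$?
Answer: $-450$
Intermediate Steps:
$z{\left(L,d \right)} = 0$ ($z{\left(L,d \right)} = 2 \left(d - d\right) = 2 \cdot 0 = 0$)
$R = 450$ ($R = \left(-18\right) \left(-25\right) = 450$)
$z{\left(-27,14 \right)} - R = 0 - 450 = -450$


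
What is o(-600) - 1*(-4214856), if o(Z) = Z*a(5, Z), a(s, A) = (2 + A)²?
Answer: -210347544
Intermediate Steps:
o(Z) = Z*(2 + Z)²
o(-600) - 1*(-4214856) = -600*(2 - 600)² - 1*(-4214856) = -600*(-598)² + 4214856 = -600*357604 + 4214856 = -214562400 + 4214856 = -210347544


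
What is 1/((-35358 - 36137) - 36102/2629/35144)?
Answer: -4199708/300258125101 ≈ -1.3987e-5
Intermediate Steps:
1/((-35358 - 36137) - 36102/2629/35144) = 1/(-71495 - 36102*1/2629*(1/35144)) = 1/(-71495 - 3282/239*1/35144) = 1/(-71495 - 1641/4199708) = 1/(-300258125101/4199708) = -4199708/300258125101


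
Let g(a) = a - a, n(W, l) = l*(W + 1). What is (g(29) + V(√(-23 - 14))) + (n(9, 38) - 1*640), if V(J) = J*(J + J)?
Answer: -334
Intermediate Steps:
n(W, l) = l*(1 + W)
g(a) = 0
V(J) = 2*J² (V(J) = J*(2*J) = 2*J²)
(g(29) + V(√(-23 - 14))) + (n(9, 38) - 1*640) = (0 + 2*(√(-23 - 14))²) + (38*(1 + 9) - 1*640) = (0 + 2*(√(-37))²) + (38*10 - 640) = (0 + 2*(I*√37)²) + (380 - 640) = (0 + 2*(-37)) - 260 = (0 - 74) - 260 = -74 - 260 = -334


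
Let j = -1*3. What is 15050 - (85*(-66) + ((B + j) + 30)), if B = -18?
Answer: 20651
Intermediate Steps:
j = -3
15050 - (85*(-66) + ((B + j) + 30)) = 15050 - (85*(-66) + ((-18 - 3) + 30)) = 15050 - (-5610 + (-21 + 30)) = 15050 - (-5610 + 9) = 15050 - 1*(-5601) = 15050 + 5601 = 20651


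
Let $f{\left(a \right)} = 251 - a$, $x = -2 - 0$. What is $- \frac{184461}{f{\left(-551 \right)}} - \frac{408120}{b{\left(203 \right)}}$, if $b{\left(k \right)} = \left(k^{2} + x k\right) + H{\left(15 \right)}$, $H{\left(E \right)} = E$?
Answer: $- \frac{1309440223}{5456006} \approx -240.0$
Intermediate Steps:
$x = -2$ ($x = -2 + 0 = -2$)
$b{\left(k \right)} = 15 + k^{2} - 2 k$ ($b{\left(k \right)} = \left(k^{2} - 2 k\right) + 15 = 15 + k^{2} - 2 k$)
$- \frac{184461}{f{\left(-551 \right)}} - \frac{408120}{b{\left(203 \right)}} = - \frac{184461}{251 - -551} - \frac{408120}{15 + 203^{2} - 406} = - \frac{184461}{251 + 551} - \frac{408120}{15 + 41209 - 406} = - \frac{184461}{802} - \frac{408120}{40818} = \left(-184461\right) \frac{1}{802} - \frac{68020}{6803} = - \frac{184461}{802} - \frac{68020}{6803} = - \frac{1309440223}{5456006}$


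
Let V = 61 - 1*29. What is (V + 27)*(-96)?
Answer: -5664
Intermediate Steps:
V = 32 (V = 61 - 29 = 32)
(V + 27)*(-96) = (32 + 27)*(-96) = 59*(-96) = -5664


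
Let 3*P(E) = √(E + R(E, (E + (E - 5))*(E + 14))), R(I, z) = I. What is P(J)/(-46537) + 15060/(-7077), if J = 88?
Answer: -5020/2359 - 4*√11/139611 ≈ -2.1281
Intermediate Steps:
P(E) = √2*√E/3 (P(E) = √(E + E)/3 = √(2*E)/3 = (√2*√E)/3 = √2*√E/3)
P(J)/(-46537) + 15060/(-7077) = (√2*√88/3)/(-46537) + 15060/(-7077) = (√2*(2*√22)/3)*(-1/46537) + 15060*(-1/7077) = (4*√11/3)*(-1/46537) - 5020/2359 = -4*√11/139611 - 5020/2359 = -5020/2359 - 4*√11/139611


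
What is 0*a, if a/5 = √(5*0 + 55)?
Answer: 0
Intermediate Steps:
a = 5*√55 (a = 5*√(5*0 + 55) = 5*√(0 + 55) = 5*√55 ≈ 37.081)
0*a = 0*(5*√55) = 0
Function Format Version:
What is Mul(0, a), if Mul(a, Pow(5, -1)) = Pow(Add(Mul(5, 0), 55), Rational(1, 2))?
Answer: 0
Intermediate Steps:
a = Mul(5, Pow(55, Rational(1, 2))) (a = Mul(5, Pow(Add(Mul(5, 0), 55), Rational(1, 2))) = Mul(5, Pow(Add(0, 55), Rational(1, 2))) = Mul(5, Pow(55, Rational(1, 2))) ≈ 37.081)
Mul(0, a) = Mul(0, Mul(5, Pow(55, Rational(1, 2)))) = 0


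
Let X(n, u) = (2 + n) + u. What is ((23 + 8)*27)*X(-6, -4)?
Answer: -6696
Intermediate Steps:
X(n, u) = 2 + n + u
((23 + 8)*27)*X(-6, -4) = ((23 + 8)*27)*(2 - 6 - 4) = (31*27)*(-8) = 837*(-8) = -6696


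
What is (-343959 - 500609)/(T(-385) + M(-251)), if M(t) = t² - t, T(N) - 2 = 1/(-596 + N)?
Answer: -828521208/62052173 ≈ -13.352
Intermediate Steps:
T(N) = 2 + 1/(-596 + N)
(-343959 - 500609)/(T(-385) + M(-251)) = (-343959 - 500609)/((-1191 + 2*(-385))/(-596 - 385) - 251*(-1 - 251)) = -844568/((-1191 - 770)/(-981) - 251*(-252)) = -844568/(-1/981*(-1961) + 63252) = -844568/(1961/981 + 63252) = -844568/62052173/981 = -844568*981/62052173 = -828521208/62052173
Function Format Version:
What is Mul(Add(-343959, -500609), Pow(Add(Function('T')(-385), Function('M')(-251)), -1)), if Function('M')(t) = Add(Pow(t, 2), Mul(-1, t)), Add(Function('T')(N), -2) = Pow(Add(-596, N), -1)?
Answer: Rational(-828521208, 62052173) ≈ -13.352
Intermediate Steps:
Function('T')(N) = Add(2, Pow(Add(-596, N), -1))
Mul(Add(-343959, -500609), Pow(Add(Function('T')(-385), Function('M')(-251)), -1)) = Mul(Add(-343959, -500609), Pow(Add(Mul(Pow(Add(-596, -385), -1), Add(-1191, Mul(2, -385))), Mul(-251, Add(-1, -251))), -1)) = Mul(-844568, Pow(Add(Mul(Pow(-981, -1), Add(-1191, -770)), Mul(-251, -252)), -1)) = Mul(-844568, Pow(Add(Mul(Rational(-1, 981), -1961), 63252), -1)) = Mul(-844568, Pow(Add(Rational(1961, 981), 63252), -1)) = Mul(-844568, Pow(Rational(62052173, 981), -1)) = Mul(-844568, Rational(981, 62052173)) = Rational(-828521208, 62052173)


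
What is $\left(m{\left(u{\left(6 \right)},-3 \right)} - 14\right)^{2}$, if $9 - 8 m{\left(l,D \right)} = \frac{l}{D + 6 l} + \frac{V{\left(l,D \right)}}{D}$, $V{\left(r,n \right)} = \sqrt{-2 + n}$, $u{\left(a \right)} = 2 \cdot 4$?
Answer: $\frac{5389081}{32400} - \frac{4643 i \sqrt{5}}{4320} \approx 166.33 - 2.4033 i$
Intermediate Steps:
$u{\left(a \right)} = 8$
$m{\left(l,D \right)} = \frac{9}{8} - \frac{l}{8 \left(D + 6 l\right)} - \frac{\sqrt{-2 + D}}{8 D}$ ($m{\left(l,D \right)} = \frac{9}{8} - \frac{\frac{l}{D + 6 l} + \frac{\sqrt{-2 + D}}{D}}{8} = \frac{9}{8} - \left(\frac{l}{8 \left(D + 6 l\right)} + \frac{\sqrt{-2 + D}}{8 D}\right) = \frac{9}{8} - \frac{l}{8 \left(D + 6 l\right)} - \frac{\sqrt{-2 + D}}{8 D}$)
$\left(m{\left(u{\left(6 \right)},-3 \right)} - 14\right)^{2} = \left(\frac{9 \left(-3\right)^{2} - - 3 \sqrt{-2 - 3} - 48 \sqrt{-2 - 3} + 53 \left(-3\right) 8}{8 \left(-3\right) \left(-3 + 6 \cdot 8\right)} - 14\right)^{2} = \left(\frac{1}{8} \left(- \frac{1}{3}\right) \frac{1}{-3 + 48} \left(9 \cdot 9 - - 3 \sqrt{-5} - 48 \sqrt{-5} - 1272\right) - 14\right)^{2} = \left(\frac{1}{8} \left(- \frac{1}{3}\right) \frac{1}{45} \left(81 - - 3 i \sqrt{5} - 48 i \sqrt{5} - 1272\right) - 14\right)^{2} = \left(\frac{1}{8} \left(- \frac{1}{3}\right) \frac{1}{45} \left(81 + 3 i \sqrt{5} - 48 i \sqrt{5} - 1272\right) - 14\right)^{2} = \left(\frac{1}{8} \left(- \frac{1}{3}\right) \frac{1}{45} \left(-1191 - 45 i \sqrt{5}\right) - 14\right)^{2} = \left(\left(\frac{397}{360} + \frac{i \sqrt{5}}{24}\right) - 14\right)^{2} = \left(- \frac{4643}{360} + \frac{i \sqrt{5}}{24}\right)^{2}$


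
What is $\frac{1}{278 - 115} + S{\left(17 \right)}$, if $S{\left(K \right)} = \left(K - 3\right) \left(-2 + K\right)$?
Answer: $\frac{34231}{163} \approx 210.01$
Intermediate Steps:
$S{\left(K \right)} = \left(-3 + K\right) \left(-2 + K\right)$
$\frac{1}{278 - 115} + S{\left(17 \right)} = \frac{1}{278 - 115} + \left(6 + 17^{2} - 85\right) = \frac{1}{163} + \left(6 + 289 - 85\right) = \frac{1}{163} + 210 = \frac{34231}{163}$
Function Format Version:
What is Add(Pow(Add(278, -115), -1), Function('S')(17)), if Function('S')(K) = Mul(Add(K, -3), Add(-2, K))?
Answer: Rational(34231, 163) ≈ 210.01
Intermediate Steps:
Function('S')(K) = Mul(Add(-3, K), Add(-2, K))
Add(Pow(Add(278, -115), -1), Function('S')(17)) = Add(Pow(Add(278, -115), -1), Add(6, Pow(17, 2), Mul(-5, 17))) = Add(Pow(163, -1), Add(6, 289, -85)) = Add(Rational(1, 163), 210) = Rational(34231, 163)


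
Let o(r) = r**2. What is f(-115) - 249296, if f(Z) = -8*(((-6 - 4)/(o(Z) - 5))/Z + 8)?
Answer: -18955100404/76015 ≈ -2.4936e+5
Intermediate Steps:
f(Z) = -64 + 80/(Z*(-5 + Z**2)) (f(Z) = -8*(((-6 - 4)/(Z**2 - 5))/Z + 8) = -8*((-10/(-5 + Z**2))/Z + 8) = -8*(-10/(Z*(-5 + Z**2)) + 8) = -8*(8 - 10/(Z*(-5 + Z**2))) = -64 + 80/(Z*(-5 + Z**2)))
f(-115) - 249296 = 16*(5 - 4*(-115)**3 + 20*(-115))/(-115*(-5 + (-115)**2)) - 249296 = 16*(-1/115)*(5 - 4*(-1520875) - 2300)/(-5 + 13225) - 249296 = 16*(-1/115)*(5 + 6083500 - 2300)/13220 - 249296 = 16*(-1/115)*(1/13220)*6081205 - 249296 = -4864964/76015 - 249296 = -18955100404/76015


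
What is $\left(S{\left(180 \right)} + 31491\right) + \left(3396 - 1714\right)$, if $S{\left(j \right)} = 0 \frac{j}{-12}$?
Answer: $33173$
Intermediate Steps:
$S{\left(j \right)} = 0$ ($S{\left(j \right)} = 0 j \left(- \frac{1}{12}\right) = 0 \left(- \frac{j}{12}\right) = 0$)
$\left(S{\left(180 \right)} + 31491\right) + \left(3396 - 1714\right) = \left(0 + 31491\right) + \left(3396 - 1714\right) = 31491 + \left(3396 - 1714\right) = 31491 + 1682 = 33173$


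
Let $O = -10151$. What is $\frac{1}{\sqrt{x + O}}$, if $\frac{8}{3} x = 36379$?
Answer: $\frac{2 \sqrt{55858}}{27929} \approx 0.016925$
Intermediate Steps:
$x = \frac{109137}{8}$ ($x = \frac{3}{8} \cdot 36379 = \frac{109137}{8} \approx 13642.0$)
$\frac{1}{\sqrt{x + O}} = \frac{1}{\sqrt{\frac{109137}{8} - 10151}} = \frac{1}{\sqrt{\frac{27929}{8}}} = \frac{1}{\frac{1}{4} \sqrt{55858}} = \frac{2 \sqrt{55858}}{27929}$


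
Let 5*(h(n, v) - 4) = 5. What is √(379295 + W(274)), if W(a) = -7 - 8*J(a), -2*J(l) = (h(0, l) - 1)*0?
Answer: 2*√94822 ≈ 615.86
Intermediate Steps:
h(n, v) = 5 (h(n, v) = 4 + (⅕)*5 = 4 + 1 = 5)
J(l) = 0 (J(l) = -(5 - 1)*0/2 = -2*0 = -½*0 = 0)
W(a) = -7 (W(a) = -7 - 8*0 = -7 + 0 = -7)
√(379295 + W(274)) = √(379295 - 7) = √379288 = 2*√94822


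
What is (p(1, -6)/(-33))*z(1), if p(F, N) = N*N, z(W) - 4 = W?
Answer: -60/11 ≈ -5.4545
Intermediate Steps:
z(W) = 4 + W
p(F, N) = N**2
(p(1, -6)/(-33))*z(1) = ((-6)**2/(-33))*(4 + 1) = -1/33*36*5 = -12/11*5 = -60/11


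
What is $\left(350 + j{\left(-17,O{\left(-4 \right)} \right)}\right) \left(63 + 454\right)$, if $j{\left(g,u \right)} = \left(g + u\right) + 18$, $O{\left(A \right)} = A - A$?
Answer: $181467$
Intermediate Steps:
$O{\left(A \right)} = 0$
$j{\left(g,u \right)} = 18 + g + u$
$\left(350 + j{\left(-17,O{\left(-4 \right)} \right)}\right) \left(63 + 454\right) = \left(350 + \left(18 - 17 + 0\right)\right) \left(63 + 454\right) = \left(350 + 1\right) 517 = 351 \cdot 517 = 181467$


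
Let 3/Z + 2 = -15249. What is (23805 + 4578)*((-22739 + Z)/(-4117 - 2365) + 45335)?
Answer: 63606701376152973/49428491 ≈ 1.2868e+9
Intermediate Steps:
Z = -3/15251 (Z = 3/(-2 - 15249) = 3/(-15251) = 3*(-1/15251) = -3/15251 ≈ -0.00019671)
(23805 + 4578)*((-22739 + Z)/(-4117 - 2365) + 45335) = (23805 + 4578)*((-22739 - 3/15251)/(-4117 - 2365) + 45335) = 28383*(-346792492/15251/(-6482) + 45335) = 28383*(-346792492/15251*(-1/6482) + 45335) = 28383*(173396246/49428491 + 45335) = 28383*(2241014035731/49428491) = 63606701376152973/49428491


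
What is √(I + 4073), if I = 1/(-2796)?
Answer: √7960286793/1398 ≈ 63.820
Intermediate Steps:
I = -1/2796 ≈ -0.00035765
√(I + 4073) = √(-1/2796 + 4073) = √(11388107/2796) = √7960286793/1398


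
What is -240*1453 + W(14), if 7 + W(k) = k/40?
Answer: -6974533/20 ≈ -3.4873e+5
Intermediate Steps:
W(k) = -7 + k/40
-240*1453 + W(14) = -240*1453 + (-7 + (1/40)*14) = -348720 + (-7 + 7/20) = -348720 - 133/20 = -6974533/20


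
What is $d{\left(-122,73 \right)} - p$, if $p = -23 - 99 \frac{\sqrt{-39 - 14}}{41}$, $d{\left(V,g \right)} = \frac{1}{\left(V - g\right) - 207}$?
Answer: $\frac{9245}{402} + \frac{99 i \sqrt{53}}{41} \approx 22.997 + 17.579 i$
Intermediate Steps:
$d{\left(V,g \right)} = \frac{1}{-207 + V - g}$
$p = -23 - \frac{99 i \sqrt{53}}{41}$ ($p = -23 - 99 \sqrt{-53} \cdot \frac{1}{41} = -23 - 99 i \sqrt{53} \cdot \frac{1}{41} = -23 - 99 \frac{i \sqrt{53}}{41} = -23 - \frac{99 i \sqrt{53}}{41} \approx -23.0 - 17.579 i$)
$d{\left(-122,73 \right)} - p = - \frac{1}{207 + 73 - -122} - \left(-23 - \frac{99 i \sqrt{53}}{41}\right) = - \frac{1}{207 + 73 + 122} + \left(23 + \frac{99 i \sqrt{53}}{41}\right) = - \frac{1}{402} + \left(23 + \frac{99 i \sqrt{53}}{41}\right) = \frac{9245}{402} + \frac{99 i \sqrt{53}}{41}$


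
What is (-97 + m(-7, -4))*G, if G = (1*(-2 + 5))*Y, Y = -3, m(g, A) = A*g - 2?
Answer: 639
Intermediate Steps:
m(g, A) = -2 + A*g
G = -9 (G = (1*(-2 + 5))*(-3) = (1*3)*(-3) = 3*(-3) = -9)
(-97 + m(-7, -4))*G = (-97 + (-2 - 4*(-7)))*(-9) = (-97 + (-2 + 28))*(-9) = (-97 + 26)*(-9) = -71*(-9) = 639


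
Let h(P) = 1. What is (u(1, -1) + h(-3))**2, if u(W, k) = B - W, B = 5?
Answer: 25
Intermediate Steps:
u(W, k) = 5 - W
(u(1, -1) + h(-3))**2 = ((5 - 1*1) + 1)**2 = ((5 - 1) + 1)**2 = (4 + 1)**2 = 5**2 = 25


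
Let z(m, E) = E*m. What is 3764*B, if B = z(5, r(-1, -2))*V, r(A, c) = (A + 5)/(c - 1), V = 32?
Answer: -2408960/3 ≈ -8.0299e+5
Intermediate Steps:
r(A, c) = (5 + A)/(-1 + c)
B = -640/3 (B = (((5 - 1)/(-1 - 2))*5)*32 = ((4/(-3))*5)*32 = (-1/3*4*5)*32 = -4/3*5*32 = -20/3*32 = -640/3 ≈ -213.33)
3764*B = 3764*(-640/3) = -2408960/3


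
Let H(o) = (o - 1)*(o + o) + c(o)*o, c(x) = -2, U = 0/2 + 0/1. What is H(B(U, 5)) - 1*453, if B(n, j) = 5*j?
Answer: 697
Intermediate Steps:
U = 0 (U = 0*(1/2) + 0*1 = 0 + 0 = 0)
H(o) = -2*o + 2*o*(-1 + o) (H(o) = (o - 1)*(o + o) - 2*o = (-1 + o)*(2*o) - 2*o = 2*o*(-1 + o) - 2*o = -2*o + 2*o*(-1 + o))
H(B(U, 5)) - 1*453 = 2*(5*5)*(-2 + 5*5) - 1*453 = 2*25*(-2 + 25) - 453 = 2*25*23 - 453 = 1150 - 453 = 697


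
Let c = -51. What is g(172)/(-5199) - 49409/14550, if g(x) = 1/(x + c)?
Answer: -3453575429/1017011050 ≈ -3.3958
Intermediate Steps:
g(x) = 1/(-51 + x) (g(x) = 1/(x - 51) = 1/(-51 + x))
g(172)/(-5199) - 49409/14550 = 1/((-51 + 172)*(-5199)) - 49409/14550 = -1/5199/121 - 49409*1/14550 = (1/121)*(-1/5199) - 49409/14550 = -1/629079 - 49409/14550 = -3453575429/1017011050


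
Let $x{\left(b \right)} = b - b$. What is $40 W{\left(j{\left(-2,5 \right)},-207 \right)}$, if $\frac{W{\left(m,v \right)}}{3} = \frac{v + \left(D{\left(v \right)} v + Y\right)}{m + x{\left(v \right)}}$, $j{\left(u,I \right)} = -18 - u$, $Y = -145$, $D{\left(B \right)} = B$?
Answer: $- \frac{637455}{2} \approx -3.1873 \cdot 10^{5}$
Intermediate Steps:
$x{\left(b \right)} = 0$
$W{\left(m,v \right)} = \frac{3 \left(-145 + v + v^{2}\right)}{m}$ ($W{\left(m,v \right)} = 3 \frac{v + \left(v v - 145\right)}{m + 0} = 3 \frac{v + \left(v^{2} - 145\right)}{m} = 3 \frac{v + \left(-145 + v^{2}\right)}{m} = 3 \frac{-145 + v + v^{2}}{m} = \frac{3 \left(-145 + v + v^{2}\right)}{m}$)
$40 W{\left(j{\left(-2,5 \right)},-207 \right)} = 40 \frac{3 \left(-145 - 207 + \left(-207\right)^{2}\right)}{-18 - -2} = 40 \frac{3 \left(-145 - 207 + 42849\right)}{-18 + 2} = 40 \cdot 3 \frac{1}{-16} \cdot 42497 = 40 \cdot 3 \left(- \frac{1}{16}\right) 42497 = 40 \left(- \frac{127491}{16}\right) = - \frac{637455}{2}$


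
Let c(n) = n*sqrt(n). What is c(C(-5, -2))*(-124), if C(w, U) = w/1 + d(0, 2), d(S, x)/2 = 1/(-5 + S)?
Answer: 10044*I*sqrt(15)/25 ≈ 1556.0*I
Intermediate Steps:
d(S, x) = 2/(-5 + S)
C(w, U) = -2/5 + w (C(w, U) = w/1 + 2/(-5 + 0) = w*1 + 2/(-5) = w + 2*(-1/5) = w - 2/5 = -2/5 + w)
c(n) = n**(3/2)
c(C(-5, -2))*(-124) = (-2/5 - 5)**(3/2)*(-124) = (-27/5)**(3/2)*(-124) = -81*I*sqrt(15)/25*(-124) = 10044*I*sqrt(15)/25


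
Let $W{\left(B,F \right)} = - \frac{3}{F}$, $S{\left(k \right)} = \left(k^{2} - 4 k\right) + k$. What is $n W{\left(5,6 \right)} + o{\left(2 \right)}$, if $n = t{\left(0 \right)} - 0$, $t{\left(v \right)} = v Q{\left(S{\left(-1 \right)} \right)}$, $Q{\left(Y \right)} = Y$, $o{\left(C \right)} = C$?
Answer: $2$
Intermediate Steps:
$S{\left(k \right)} = k^{2} - 3 k$
$t{\left(v \right)} = 4 v$ ($t{\left(v \right)} = v \left(- (-3 - 1)\right) = v \left(\left(-1\right) \left(-4\right)\right) = v 4 = 4 v$)
$n = 0$ ($n = 4 \cdot 0 - 0 = 0 + 0 = 0$)
$n W{\left(5,6 \right)} + o{\left(2 \right)} = 0 \left(- \frac{3}{6}\right) + 2 = 0 \left(\left(-3\right) \frac{1}{6}\right) + 2 = 0 \left(- \frac{1}{2}\right) + 2 = 0 + 2 = 2$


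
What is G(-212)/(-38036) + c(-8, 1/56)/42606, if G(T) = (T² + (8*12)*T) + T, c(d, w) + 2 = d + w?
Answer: -14547595451/22687865424 ≈ -0.64121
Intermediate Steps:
c(d, w) = -2 + d + w (c(d, w) = -2 + (d + w) = -2 + d + w)
G(T) = T² + 97*T (G(T) = (T² + 96*T) + T = T² + 97*T)
G(-212)/(-38036) + c(-8, 1/56)/42606 = -212*(97 - 212)/(-38036) + (-2 - 8 + 1/56)/42606 = -212*(-115)*(-1/38036) + (-2 - 8 + 1/56)*(1/42606) = 24380*(-1/38036) - 559/56*1/42606 = -6095/9509 - 559/2385936 = -14547595451/22687865424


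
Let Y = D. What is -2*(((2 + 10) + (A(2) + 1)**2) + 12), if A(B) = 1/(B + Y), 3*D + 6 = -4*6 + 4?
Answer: -9889/200 ≈ -49.445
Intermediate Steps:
D = -26/3 (D = -2 + (-4*6 + 4)/3 = -2 + (-24 + 4)/3 = -2 + (1/3)*(-20) = -2 - 20/3 = -26/3 ≈ -8.6667)
Y = -26/3 ≈ -8.6667
A(B) = 1/(-26/3 + B) (A(B) = 1/(B - 26/3) = 1/(-26/3 + B))
-2*(((2 + 10) + (A(2) + 1)**2) + 12) = -2*(((2 + 10) + (3/(-26 + 3*2) + 1)**2) + 12) = -2*((12 + (3/(-26 + 6) + 1)**2) + 12) = -2*((12 + (3/(-20) + 1)**2) + 12) = -2*((12 + (3*(-1/20) + 1)**2) + 12) = -2*((12 + (-3/20 + 1)**2) + 12) = -2*((12 + (17/20)**2) + 12) = -2*((12 + 289/400) + 12) = -2*(5089/400 + 12) = -2*9889/400 = -9889/200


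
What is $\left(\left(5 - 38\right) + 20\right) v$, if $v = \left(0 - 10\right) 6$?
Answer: $780$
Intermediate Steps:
$v = -60$ ($v = \left(-10\right) 6 = -60$)
$\left(\left(5 - 38\right) + 20\right) v = \left(\left(5 - 38\right) + 20\right) \left(-60\right) = \left(-33 + 20\right) \left(-60\right) = \left(-13\right) \left(-60\right) = 780$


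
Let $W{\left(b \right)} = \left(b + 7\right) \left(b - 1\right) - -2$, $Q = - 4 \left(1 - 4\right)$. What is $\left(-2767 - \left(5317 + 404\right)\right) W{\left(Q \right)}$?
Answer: $-1790968$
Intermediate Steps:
$Q = 12$ ($Q = \left(-4\right) \left(-3\right) = 12$)
$W{\left(b \right)} = 2 + \left(-1 + b\right) \left(7 + b\right)$ ($W{\left(b \right)} = \left(7 + b\right) \left(-1 + b\right) + 2 = \left(-1 + b\right) \left(7 + b\right) + 2 = 2 + \left(-1 + b\right) \left(7 + b\right)$)
$\left(-2767 - \left(5317 + 404\right)\right) W{\left(Q \right)} = \left(-2767 - \left(5317 + 404\right)\right) \left(-5 + 12^{2} + 6 \cdot 12\right) = \left(-2767 - 5721\right) \left(-5 + 144 + 72\right) = \left(-2767 - 5721\right) 211 = \left(-8488\right) 211 = -1790968$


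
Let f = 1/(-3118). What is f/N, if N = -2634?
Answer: 1/8212812 ≈ 1.2176e-7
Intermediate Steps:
f = -1/3118 ≈ -0.00032072
f/N = -1/3118/(-2634) = -1/3118*(-1/2634) = 1/8212812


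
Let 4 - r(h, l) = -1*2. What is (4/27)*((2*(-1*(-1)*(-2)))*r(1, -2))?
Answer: -32/9 ≈ -3.5556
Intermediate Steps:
r(h, l) = 6 (r(h, l) = 4 - (-1)*2 = 4 - 1*(-2) = 4 + 2 = 6)
(4/27)*((2*(-1*(-1)*(-2)))*r(1, -2)) = (4/27)*((2*(-1*(-1)*(-2)))*6) = (4*(1/27))*((2*(1*(-2)))*6) = 4*((2*(-2))*6)/27 = 4*(-4*6)/27 = (4/27)*(-24) = -32/9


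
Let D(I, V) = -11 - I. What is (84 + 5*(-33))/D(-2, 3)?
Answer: 9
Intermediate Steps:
(84 + 5*(-33))/D(-2, 3) = (84 + 5*(-33))/(-11 - 1*(-2)) = (84 - 165)/(-11 + 2) = -81/(-9) = -⅑*(-81) = 9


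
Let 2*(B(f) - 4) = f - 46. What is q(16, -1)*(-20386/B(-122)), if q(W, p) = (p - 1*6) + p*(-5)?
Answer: -10193/20 ≈ -509.65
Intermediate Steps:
B(f) = -19 + f/2 (B(f) = 4 + (f - 46)/2 = 4 + (-46 + f)/2 = 4 + (-23 + f/2) = -19 + f/2)
q(W, p) = -6 - 4*p (q(W, p) = (p - 6) - 5*p = (-6 + p) - 5*p = -6 - 4*p)
q(16, -1)*(-20386/B(-122)) = (-6 - 4*(-1))*(-20386/(-19 + (½)*(-122))) = (-6 + 4)*(-20386/(-19 - 61)) = -(-40772)/(-80) = -(-40772)*(-1)/80 = -2*10193/40 = -10193/20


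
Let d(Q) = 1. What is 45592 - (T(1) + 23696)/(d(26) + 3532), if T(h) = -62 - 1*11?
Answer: 161052913/3533 ≈ 45585.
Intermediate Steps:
T(h) = -73 (T(h) = -62 - 11 = -73)
45592 - (T(1) + 23696)/(d(26) + 3532) = 45592 - (-73 + 23696)/(1 + 3532) = 45592 - 23623/3533 = 161052913/3533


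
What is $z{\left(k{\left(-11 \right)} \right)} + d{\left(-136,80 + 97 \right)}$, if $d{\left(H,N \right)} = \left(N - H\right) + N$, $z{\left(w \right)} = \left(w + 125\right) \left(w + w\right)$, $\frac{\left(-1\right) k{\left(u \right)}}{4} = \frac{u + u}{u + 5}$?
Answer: $- \frac{24718}{9} \approx -2746.4$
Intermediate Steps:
$k{\left(u \right)} = - \frac{8 u}{5 + u}$ ($k{\left(u \right)} = - 4 \frac{u + u}{u + 5} = - 4 \frac{2 u}{5 + u} = - \frac{8 u}{5 + u}$)
$z{\left(w \right)} = 2 w \left(125 + w\right)$ ($z{\left(w \right)} = \left(125 + w\right) 2 w = 2 w \left(125 + w\right)$)
$d{\left(H,N \right)} = - H + 2 N$
$z{\left(k{\left(-11 \right)} \right)} + d{\left(-136,80 + 97 \right)} = 2 \left(\left(-8\right) \left(-11\right) \frac{1}{5 - 11}\right) \left(125 - - \frac{88}{5 - 11}\right) - \left(-136 - 2 \left(80 + 97\right)\right) = 2 \left(\left(-8\right) \left(-11\right) \frac{1}{-6}\right) \left(125 - - \frac{88}{-6}\right) + \left(136 + 2 \cdot 177\right) = 2 \left(\left(-8\right) \left(-11\right) \left(- \frac{1}{6}\right)\right) \left(125 - \left(-88\right) \left(- \frac{1}{6}\right)\right) + \left(136 + 354\right) = 2 \left(- \frac{44}{3}\right) \left(125 - \frac{44}{3}\right) + 490 = 2 \left(- \frac{44}{3}\right) \frac{331}{3} + 490 = - \frac{29128}{9} + 490 = - \frac{24718}{9}$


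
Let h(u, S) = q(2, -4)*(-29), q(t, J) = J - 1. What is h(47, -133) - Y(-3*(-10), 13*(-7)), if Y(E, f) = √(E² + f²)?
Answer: 145 - √9181 ≈ 49.182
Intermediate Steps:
q(t, J) = -1 + J
h(u, S) = 145 (h(u, S) = (-1 - 4)*(-29) = -5*(-29) = 145)
h(47, -133) - Y(-3*(-10), 13*(-7)) = 145 - √((-3*(-10))² + (13*(-7))²) = 145 - √(30² + (-91)²) = 145 - √(900 + 8281) = 145 - √9181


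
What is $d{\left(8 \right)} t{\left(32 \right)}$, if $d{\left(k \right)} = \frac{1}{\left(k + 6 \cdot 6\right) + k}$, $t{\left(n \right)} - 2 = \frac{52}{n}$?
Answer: $\frac{29}{416} \approx 0.069712$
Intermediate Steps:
$t{\left(n \right)} = 2 + \frac{52}{n}$
$d{\left(k \right)} = \frac{1}{36 + 2 k}$ ($d{\left(k \right)} = \frac{1}{\left(k + 36\right) + k} = \frac{1}{\left(36 + k\right) + k} = \frac{1}{36 + 2 k}$)
$d{\left(8 \right)} t{\left(32 \right)} = \frac{1}{2 \left(18 + 8\right)} \left(2 + \frac{52}{32}\right) = \frac{1}{2 \cdot 26} \left(2 + 52 \cdot \frac{1}{32}\right) = \frac{1}{2} \cdot \frac{1}{26} \left(2 + \frac{13}{8}\right) = \frac{1}{52} \cdot \frac{29}{8} = \frac{29}{416}$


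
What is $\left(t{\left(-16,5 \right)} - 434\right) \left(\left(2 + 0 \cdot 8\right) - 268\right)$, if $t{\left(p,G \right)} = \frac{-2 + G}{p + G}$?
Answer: $\frac{1270682}{11} \approx 1.1552 \cdot 10^{5}$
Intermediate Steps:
$t{\left(p,G \right)} = \frac{-2 + G}{G + p}$
$\left(t{\left(-16,5 \right)} - 434\right) \left(\left(2 + 0 \cdot 8\right) - 268\right) = \left(\frac{-2 + 5}{5 - 16} - 434\right) \left(\left(2 + 0 \cdot 8\right) - 268\right) = \left(\frac{1}{-11} \cdot 3 - 434\right) \left(\left(2 + 0\right) - 268\right) = \left(\left(- \frac{1}{11}\right) 3 - 434\right) \left(2 - 268\right) = \left(- \frac{3}{11} - 434\right) \left(-266\right) = \left(- \frac{4777}{11}\right) \left(-266\right) = \frac{1270682}{11}$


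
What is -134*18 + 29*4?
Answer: -2296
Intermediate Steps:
-134*18 + 29*4 = -2412 + 116 = -2296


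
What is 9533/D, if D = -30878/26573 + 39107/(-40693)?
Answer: -10308367403437/2295708765 ≈ -4490.3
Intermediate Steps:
D = -2295708765/1081335089 (D = -30878*1/26573 + 39107*(-1/40693) = -30878/26573 - 39107/40693 = -2295708765/1081335089 ≈ -2.1230)
9533/D = 9533/(-2295708765/1081335089) = 9533*(-1081335089/2295708765) = -10308367403437/2295708765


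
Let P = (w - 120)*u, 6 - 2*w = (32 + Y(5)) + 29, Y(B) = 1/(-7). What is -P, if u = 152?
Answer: 156864/7 ≈ 22409.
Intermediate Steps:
Y(B) = -1/7
w = -192/7 (w = 3 - ((32 - 1/7) + 29)/2 = 3 - (223/7 + 29)/2 = 3 - 1/2*426/7 = 3 - 213/7 = -192/7 ≈ -27.429)
P = -156864/7 (P = (-192/7 - 120)*152 = -1032/7*152 = -156864/7 ≈ -22409.)
-P = -1*(-156864/7) = 156864/7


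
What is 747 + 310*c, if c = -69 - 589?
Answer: -203233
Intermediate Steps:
c = -658
747 + 310*c = 747 + 310*(-658) = 747 - 203980 = -203233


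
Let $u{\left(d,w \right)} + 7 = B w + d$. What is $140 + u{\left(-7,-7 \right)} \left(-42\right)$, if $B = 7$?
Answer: $2786$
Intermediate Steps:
$u{\left(d,w \right)} = -7 + d + 7 w$ ($u{\left(d,w \right)} = -7 + \left(7 w + d\right) = -7 + \left(d + 7 w\right) = -7 + d + 7 w$)
$140 + u{\left(-7,-7 \right)} \left(-42\right) = 140 + \left(-7 - 7 + 7 \left(-7\right)\right) \left(-42\right) = 140 + \left(-7 - 7 - 49\right) \left(-42\right) = 140 - -2646 = 140 + 2646 = 2786$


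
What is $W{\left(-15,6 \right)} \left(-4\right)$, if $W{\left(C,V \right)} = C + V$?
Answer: $36$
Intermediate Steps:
$W{\left(-15,6 \right)} \left(-4\right) = \left(-15 + 6\right) \left(-4\right) = \left(-9\right) \left(-4\right) = 36$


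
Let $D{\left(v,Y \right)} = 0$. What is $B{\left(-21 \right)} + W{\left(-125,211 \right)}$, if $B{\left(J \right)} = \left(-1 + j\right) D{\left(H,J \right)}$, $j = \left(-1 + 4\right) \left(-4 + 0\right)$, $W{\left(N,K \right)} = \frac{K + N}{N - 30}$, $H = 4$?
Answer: $- \frac{86}{155} \approx -0.55484$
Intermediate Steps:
$W{\left(N,K \right)} = \frac{K + N}{-30 + N}$
$j = -12$ ($j = 3 \left(-4\right) = -12$)
$B{\left(J \right)} = 0$ ($B{\left(J \right)} = \left(-1 - 12\right) 0 = \left(-13\right) 0 = 0$)
$B{\left(-21 \right)} + W{\left(-125,211 \right)} = 0 + \frac{211 - 125}{-30 - 125} = 0 + \frac{1}{-155} \cdot 86 = 0 - \frac{86}{155} = - \frac{86}{155}$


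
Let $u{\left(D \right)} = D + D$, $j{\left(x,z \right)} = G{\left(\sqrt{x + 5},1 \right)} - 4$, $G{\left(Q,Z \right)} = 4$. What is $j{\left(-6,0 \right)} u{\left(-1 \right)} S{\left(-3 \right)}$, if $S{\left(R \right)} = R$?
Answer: $0$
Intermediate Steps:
$j{\left(x,z \right)} = 0$ ($j{\left(x,z \right)} = 4 - 4 = 0$)
$u{\left(D \right)} = 2 D$
$j{\left(-6,0 \right)} u{\left(-1 \right)} S{\left(-3 \right)} = 0 \cdot 2 \left(-1\right) \left(-3\right) = 0 \left(-2\right) \left(-3\right) = 0 \left(-3\right) = 0$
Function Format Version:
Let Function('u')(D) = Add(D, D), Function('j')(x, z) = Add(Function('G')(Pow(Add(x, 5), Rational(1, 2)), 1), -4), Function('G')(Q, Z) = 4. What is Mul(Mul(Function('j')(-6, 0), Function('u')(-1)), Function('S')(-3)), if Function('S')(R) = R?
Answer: 0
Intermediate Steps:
Function('j')(x, z) = 0 (Function('j')(x, z) = Add(4, -4) = 0)
Function('u')(D) = Mul(2, D)
Mul(Mul(Function('j')(-6, 0), Function('u')(-1)), Function('S')(-3)) = Mul(Mul(0, Mul(2, -1)), -3) = Mul(Mul(0, -2), -3) = Mul(0, -3) = 0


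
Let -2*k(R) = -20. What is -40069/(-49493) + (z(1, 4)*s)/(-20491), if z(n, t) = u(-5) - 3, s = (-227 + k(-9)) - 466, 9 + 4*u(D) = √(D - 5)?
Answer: 2574337417/4056644252 + 683*I*√10/81964 ≈ 0.6346 + 0.026351*I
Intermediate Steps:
u(D) = -9/4 + √(-5 + D)/4 (u(D) = -9/4 + √(D - 5)/4 = -9/4 + √(-5 + D)/4)
k(R) = 10 (k(R) = -½*(-20) = 10)
s = -683 (s = (-227 + 10) - 466 = -217 - 466 = -683)
z(n, t) = -21/4 + I*√10/4 (z(n, t) = (-9/4 + √(-5 - 5)/4) - 3 = (-9/4 + √(-10)/4) - 3 = (-9/4 + (I*√10)/4) - 3 = (-9/4 + I*√10/4) - 3 = -21/4 + I*√10/4)
-40069/(-49493) + (z(1, 4)*s)/(-20491) = -40069/(-49493) + ((-21/4 + I*√10/4)*(-683))/(-20491) = -40069*(-1/49493) + (14343/4 - 683*I*√10/4)*(-1/20491) = 40069/49493 + (-14343/81964 + 683*I*√10/81964) = 2574337417/4056644252 + 683*I*√10/81964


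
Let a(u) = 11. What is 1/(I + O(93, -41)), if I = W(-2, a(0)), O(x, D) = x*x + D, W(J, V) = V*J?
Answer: 1/8586 ≈ 0.00011647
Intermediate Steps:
W(J, V) = J*V
O(x, D) = D + x² (O(x, D) = x² + D = D + x²)
I = -22 (I = -2*11 = -22)
1/(I + O(93, -41)) = 1/(-22 + (-41 + 93²)) = 1/(-22 + (-41 + 8649)) = 1/(-22 + 8608) = 1/8586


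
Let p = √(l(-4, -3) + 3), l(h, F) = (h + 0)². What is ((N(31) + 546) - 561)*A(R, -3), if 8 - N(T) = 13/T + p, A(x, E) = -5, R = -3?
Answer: 1150/31 + 5*√19 ≈ 58.891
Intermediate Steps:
l(h, F) = h²
p = √19 (p = √((-4)² + 3) = √(16 + 3) = √19 ≈ 4.3589)
N(T) = 8 - √19 - 13/T (N(T) = 8 - (13/T + √19) = 8 - (√19 + 13/T) = 8 + (-√19 - 13/T) = 8 - √19 - 13/T)
((N(31) + 546) - 561)*A(R, -3) = (((8 - √19 - 13/31) + 546) - 561)*(-5) = (((235/31 - √19) + 546) - 561)*(-5) = ((17161/31 - √19) - 561)*(-5) = (-230/31 - √19)*(-5) = 1150/31 + 5*√19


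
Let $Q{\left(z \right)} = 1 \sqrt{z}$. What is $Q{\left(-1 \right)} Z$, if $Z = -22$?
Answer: $- 22 i \approx - 22.0 i$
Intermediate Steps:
$Q{\left(z \right)} = \sqrt{z}$
$Q{\left(-1 \right)} Z = \sqrt{-1} \left(-22\right) = i \left(-22\right) = - 22 i$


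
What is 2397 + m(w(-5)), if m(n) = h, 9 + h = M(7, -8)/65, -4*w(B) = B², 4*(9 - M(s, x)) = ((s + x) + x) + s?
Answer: 310459/130 ≈ 2388.1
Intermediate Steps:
M(s, x) = 9 - s/2 - x/2 (M(s, x) = 9 - (((s + x) + x) + s)/4 = 9 - ((s + 2*x) + s)/4 = 9 - (2*s + 2*x)/4 = 9 + (-s/2 - x/2) = 9 - s/2 - x/2)
w(B) = -B²/4
h = -1151/130 (h = -9 + (9 - ½*7 - ½*(-8))/65 = -9 + (9 - 7/2 + 4)*(1/65) = -9 + (19/2)*(1/65) = -9 + 19/130 = -1151/130 ≈ -8.8539)
m(n) = -1151/130
2397 + m(w(-5)) = 2397 - 1151/130 = 310459/130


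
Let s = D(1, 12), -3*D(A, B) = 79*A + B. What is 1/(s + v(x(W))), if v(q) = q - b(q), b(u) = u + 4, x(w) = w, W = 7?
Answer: -3/103 ≈ -0.029126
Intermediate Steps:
b(u) = 4 + u
v(q) = -4 (v(q) = q - (4 + q) = q + (-4 - q) = -4)
D(A, B) = -79*A/3 - B/3 (D(A, B) = -(79*A + B)/3 = -(B + 79*A)/3 = -79*A/3 - B/3)
s = -91/3 (s = -79/3*1 - ⅓*12 = -79/3 - 4 = -91/3 ≈ -30.333)
1/(s + v(x(W))) = 1/(-91/3 - 4) = 1/(-103/3) = -3/103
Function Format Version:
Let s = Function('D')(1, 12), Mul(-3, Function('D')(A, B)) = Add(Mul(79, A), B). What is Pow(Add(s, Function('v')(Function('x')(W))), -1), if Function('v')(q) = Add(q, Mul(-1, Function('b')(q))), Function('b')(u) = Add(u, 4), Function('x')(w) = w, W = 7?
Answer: Rational(-3, 103) ≈ -0.029126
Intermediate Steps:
Function('b')(u) = Add(4, u)
Function('v')(q) = -4 (Function('v')(q) = Add(q, Mul(-1, Add(4, q))) = Add(q, Add(-4, Mul(-1, q))) = -4)
Function('D')(A, B) = Add(Mul(Rational(-79, 3), A), Mul(Rational(-1, 3), B)) (Function('D')(A, B) = Mul(Rational(-1, 3), Add(Mul(79, A), B)) = Mul(Rational(-1, 3), Add(B, Mul(79, A))) = Add(Mul(Rational(-79, 3), A), Mul(Rational(-1, 3), B)))
s = Rational(-91, 3) (s = Add(Mul(Rational(-79, 3), 1), Mul(Rational(-1, 3), 12)) = Add(Rational(-79, 3), -4) = Rational(-91, 3) ≈ -30.333)
Pow(Add(s, Function('v')(Function('x')(W))), -1) = Pow(Add(Rational(-91, 3), -4), -1) = Pow(Rational(-103, 3), -1) = Rational(-3, 103)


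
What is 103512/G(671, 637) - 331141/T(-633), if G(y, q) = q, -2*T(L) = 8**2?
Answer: 214249201/20384 ≈ 10511.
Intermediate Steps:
T(L) = -32 (T(L) = -1/2*8**2 = -1/2*64 = -32)
103512/G(671, 637) - 331141/T(-633) = 103512/637 - 331141/(-32) = 103512*(1/637) - 331141*(-1/32) = 103512/637 + 331141/32 = 214249201/20384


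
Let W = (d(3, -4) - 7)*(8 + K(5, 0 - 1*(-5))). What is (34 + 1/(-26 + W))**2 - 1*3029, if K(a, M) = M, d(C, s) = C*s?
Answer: -139611380/74529 ≈ -1873.3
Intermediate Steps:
W = -247 (W = (3*(-4) - 7)*(8 + (0 - 1*(-5))) = (-12 - 7)*(8 + (0 + 5)) = -19*(8 + 5) = -19*13 = -247)
(34 + 1/(-26 + W))**2 - 1*3029 = (34 + 1/(-26 - 247))**2 - 1*3029 = (34 + 1/(-273))**2 - 3029 = (34 - 1/273)**2 - 3029 = (9281/273)**2 - 3029 = 86136961/74529 - 3029 = -139611380/74529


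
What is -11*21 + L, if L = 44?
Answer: -187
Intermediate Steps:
-11*21 + L = -11*21 + 44 = -231 + 44 = -187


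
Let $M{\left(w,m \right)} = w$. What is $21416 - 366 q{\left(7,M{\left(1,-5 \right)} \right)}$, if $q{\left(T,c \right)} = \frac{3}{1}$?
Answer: $20318$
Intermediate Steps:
$q{\left(T,c \right)} = 3$ ($q{\left(T,c \right)} = 3 \cdot 1 = 3$)
$21416 - 366 q{\left(7,M{\left(1,-5 \right)} \right)} = 21416 - 366 \cdot 3 = 21416 - 1098 = 20318$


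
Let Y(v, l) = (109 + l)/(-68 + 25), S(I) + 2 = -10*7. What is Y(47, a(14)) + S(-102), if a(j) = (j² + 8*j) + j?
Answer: -3527/43 ≈ -82.023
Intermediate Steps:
S(I) = -72 (S(I) = -2 - 10*7 = -2 - 70 = -72)
a(j) = j² + 9*j
Y(v, l) = -109/43 - l/43 (Y(v, l) = (109 + l)/(-43) = (109 + l)*(-1/43) = -109/43 - l/43)
Y(47, a(14)) + S(-102) = (-109/43 - 14*(9 + 14)/43) - 72 = (-109/43 - 14*23/43) - 72 = (-109/43 - 1/43*322) - 72 = (-109/43 - 322/43) - 72 = -431/43 - 72 = -3527/43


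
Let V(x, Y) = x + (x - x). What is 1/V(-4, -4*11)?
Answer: -1/4 ≈ -0.25000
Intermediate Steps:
V(x, Y) = x (V(x, Y) = x + 0 = x)
1/V(-4, -4*11) = 1/(-4) = -1/4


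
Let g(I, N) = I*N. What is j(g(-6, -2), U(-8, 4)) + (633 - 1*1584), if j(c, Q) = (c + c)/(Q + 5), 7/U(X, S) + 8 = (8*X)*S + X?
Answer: -426725/451 ≈ -946.17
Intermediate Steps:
U(X, S) = 7/(-8 + X + 8*S*X) (U(X, S) = 7/(-8 + ((8*X)*S + X)) = 7/(-8 + (8*S*X + X)) = 7/(-8 + (X + 8*S*X)) = 7/(-8 + X + 8*S*X))
j(c, Q) = 2*c/(5 + Q) (j(c, Q) = (2*c)/(5 + Q) = 2*c/(5 + Q))
j(g(-6, -2), U(-8, 4)) + (633 - 1*1584) = 2*(-6*(-2))/(5 + 7/(-8 - 8 + 8*4*(-8))) + (633 - 1*1584) = 2*12/(5 + 7/(-8 - 8 - 256)) + (633 - 1584) = 2*12/(5 + 7/(-272)) - 951 = 2*12/(5 + 7*(-1/272)) - 951 = 2*12/(5 - 7/272) - 951 = 2*12/(1353/272) - 951 = 2*12*(272/1353) - 951 = 2176/451 - 951 = -426725/451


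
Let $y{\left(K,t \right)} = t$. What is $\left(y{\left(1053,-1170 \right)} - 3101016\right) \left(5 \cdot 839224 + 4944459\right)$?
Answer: $-28355776205694$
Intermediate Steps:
$\left(y{\left(1053,-1170 \right)} - 3101016\right) \left(5 \cdot 839224 + 4944459\right) = \left(-1170 - 3101016\right) \left(5 \cdot 839224 + 4944459\right) = - 3102186 \left(4196120 + 4944459\right) = \left(-3102186\right) 9140579 = -28355776205694$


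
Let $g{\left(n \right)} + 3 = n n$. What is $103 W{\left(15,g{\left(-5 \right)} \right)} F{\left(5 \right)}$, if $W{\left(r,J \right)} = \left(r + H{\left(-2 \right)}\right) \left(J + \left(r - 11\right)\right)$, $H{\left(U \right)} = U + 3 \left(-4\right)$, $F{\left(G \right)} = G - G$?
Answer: $0$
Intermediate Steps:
$F{\left(G \right)} = 0$
$g{\left(n \right)} = -3 + n^{2}$ ($g{\left(n \right)} = -3 + n n = -3 + n^{2}$)
$H{\left(U \right)} = -12 + U$ ($H{\left(U \right)} = U - 12 = -12 + U$)
$W{\left(r,J \right)} = \left(-14 + r\right) \left(-11 + J + r\right)$ ($W{\left(r,J \right)} = \left(r - 14\right) \left(J + \left(r - 11\right)\right) = \left(r - 14\right) \left(J + \left(-11 + r\right)\right) = \left(-14 + r\right) \left(-11 + J + r\right)$)
$103 W{\left(15,g{\left(-5 \right)} \right)} F{\left(5 \right)} = 103 \left(154 + 15^{2} - 375 - 14 \left(-3 + \left(-5\right)^{2}\right) + \left(-3 + \left(-5\right)^{2}\right) 15\right) 0 = 103 \left(154 + 225 - 375 - 14 \left(-3 + 25\right) + \left(-3 + 25\right) 15\right) 0 = 103 \left(154 + 225 - 375 - 308 + 22 \cdot 15\right) 0 = 103 \left(154 + 225 - 375 - 308 + 330\right) 0 = 103 \cdot 26 \cdot 0 = 2678 \cdot 0 = 0$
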